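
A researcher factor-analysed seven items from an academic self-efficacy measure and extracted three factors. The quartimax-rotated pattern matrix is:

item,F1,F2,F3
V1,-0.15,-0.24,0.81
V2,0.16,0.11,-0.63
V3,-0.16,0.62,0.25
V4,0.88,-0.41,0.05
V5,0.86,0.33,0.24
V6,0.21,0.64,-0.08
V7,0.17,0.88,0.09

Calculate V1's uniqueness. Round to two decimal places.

0.26

h² = (-0.15)² + (-0.24)² + 0.81² = 0.0225 + 0.0576 + 0.6561 = 0.7362
Uniqueness u² = 1 − h² = 1 − 0.7362 = 0.2638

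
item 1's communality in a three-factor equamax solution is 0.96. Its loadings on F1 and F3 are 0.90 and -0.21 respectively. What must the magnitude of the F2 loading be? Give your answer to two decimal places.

0.33

Under orthogonal rotation h² = Σλ², so λ_F2² = h² − (0.8541) = 0.96 − 0.8541 = 0.1059.
|λ| = √0.1059 = 0.3254.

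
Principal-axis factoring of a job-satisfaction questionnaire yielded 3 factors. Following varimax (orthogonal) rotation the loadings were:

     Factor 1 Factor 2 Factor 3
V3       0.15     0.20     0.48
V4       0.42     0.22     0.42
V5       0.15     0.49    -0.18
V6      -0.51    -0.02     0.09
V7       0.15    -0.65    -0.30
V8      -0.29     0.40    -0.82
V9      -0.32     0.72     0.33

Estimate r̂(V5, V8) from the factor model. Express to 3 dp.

0.300

r̂ = Σ λ_i·λ_j across factors = (0.15)(-0.29) + (0.49)(0.40) + (-0.18)(-0.82)
  = -0.0435 +0.1960 +0.1476 = 0.3001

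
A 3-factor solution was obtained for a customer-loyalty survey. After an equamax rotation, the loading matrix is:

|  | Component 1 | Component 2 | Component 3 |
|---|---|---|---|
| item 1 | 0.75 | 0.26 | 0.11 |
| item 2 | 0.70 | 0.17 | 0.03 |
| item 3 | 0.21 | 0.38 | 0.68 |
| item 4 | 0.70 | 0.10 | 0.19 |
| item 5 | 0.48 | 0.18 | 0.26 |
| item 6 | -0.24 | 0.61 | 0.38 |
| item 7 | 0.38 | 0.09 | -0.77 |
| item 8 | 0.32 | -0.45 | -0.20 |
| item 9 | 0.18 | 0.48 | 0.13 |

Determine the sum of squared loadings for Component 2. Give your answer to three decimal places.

SS loadings for Component 2 = 0.26² + 0.17² + 0.38² + 0.10² + 0.18² + 0.61² + 0.09² + (-0.45)² + 0.48² = 0.0676 + 0.0289 + 0.1444 + 0.0100 + 0.0324 + 0.3721 + 0.0081 + 0.2025 + 0.2304 = 1.0964

1.096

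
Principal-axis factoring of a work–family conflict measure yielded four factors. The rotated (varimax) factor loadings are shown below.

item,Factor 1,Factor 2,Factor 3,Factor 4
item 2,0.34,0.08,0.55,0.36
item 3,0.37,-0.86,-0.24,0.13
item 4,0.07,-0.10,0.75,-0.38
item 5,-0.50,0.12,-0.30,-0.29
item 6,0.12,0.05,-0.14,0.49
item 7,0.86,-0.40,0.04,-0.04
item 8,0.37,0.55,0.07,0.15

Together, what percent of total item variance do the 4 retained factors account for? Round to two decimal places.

Communalities: 0.5541, 0.9510, 0.7218, 0.4385, 0.2766, 0.9028, 0.4668; Σh² = 4.3116.
Total variance with 7 standardized items is 7, so the solution explains 4.3116/7 = 0.6159 = 61.59%.

61.59%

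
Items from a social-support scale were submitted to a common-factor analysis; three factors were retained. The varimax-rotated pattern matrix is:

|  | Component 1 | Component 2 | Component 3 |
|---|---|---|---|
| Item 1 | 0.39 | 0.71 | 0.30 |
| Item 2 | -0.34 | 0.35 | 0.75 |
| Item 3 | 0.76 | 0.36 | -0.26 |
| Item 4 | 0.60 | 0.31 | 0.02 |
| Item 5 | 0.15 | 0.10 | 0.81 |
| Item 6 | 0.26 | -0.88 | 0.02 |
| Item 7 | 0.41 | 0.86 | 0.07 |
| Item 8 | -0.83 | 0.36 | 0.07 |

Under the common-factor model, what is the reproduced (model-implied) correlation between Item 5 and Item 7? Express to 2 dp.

r̂ = Σ λ_i·λ_j across factors = (0.15)(0.41) + (0.10)(0.86) + (0.81)(0.07)
  = +0.0615 +0.0860 +0.0567 = 0.2042

0.20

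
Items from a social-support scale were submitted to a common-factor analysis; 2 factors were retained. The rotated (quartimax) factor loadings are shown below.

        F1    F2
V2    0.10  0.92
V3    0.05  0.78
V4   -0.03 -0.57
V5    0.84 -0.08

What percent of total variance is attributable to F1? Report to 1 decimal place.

SS loadings for F1 = 0.10² + 0.05² + (-0.03)² + 0.84² = 0.7190
With 4 standardized items, total variance = 4. Proportion = 0.7190/4 = 0.1797 → 17.97%.

18.0%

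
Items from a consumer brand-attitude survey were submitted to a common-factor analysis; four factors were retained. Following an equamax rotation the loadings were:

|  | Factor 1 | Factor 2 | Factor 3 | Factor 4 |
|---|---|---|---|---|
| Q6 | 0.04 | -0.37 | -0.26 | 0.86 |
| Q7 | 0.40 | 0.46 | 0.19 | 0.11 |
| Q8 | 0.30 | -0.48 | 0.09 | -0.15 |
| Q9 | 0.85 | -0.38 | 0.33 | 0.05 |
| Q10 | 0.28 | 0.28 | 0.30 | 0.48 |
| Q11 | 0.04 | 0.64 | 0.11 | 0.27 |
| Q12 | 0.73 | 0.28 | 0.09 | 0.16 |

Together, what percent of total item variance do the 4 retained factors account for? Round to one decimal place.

61.6%

SS loadings by factor: 1.5870, 1.2897, 0.3309, 1.1056; total = 4.3132.
Total variance with 7 standardized items is 7, so the solution explains 4.3132/7 = 0.6162 = 61.62%.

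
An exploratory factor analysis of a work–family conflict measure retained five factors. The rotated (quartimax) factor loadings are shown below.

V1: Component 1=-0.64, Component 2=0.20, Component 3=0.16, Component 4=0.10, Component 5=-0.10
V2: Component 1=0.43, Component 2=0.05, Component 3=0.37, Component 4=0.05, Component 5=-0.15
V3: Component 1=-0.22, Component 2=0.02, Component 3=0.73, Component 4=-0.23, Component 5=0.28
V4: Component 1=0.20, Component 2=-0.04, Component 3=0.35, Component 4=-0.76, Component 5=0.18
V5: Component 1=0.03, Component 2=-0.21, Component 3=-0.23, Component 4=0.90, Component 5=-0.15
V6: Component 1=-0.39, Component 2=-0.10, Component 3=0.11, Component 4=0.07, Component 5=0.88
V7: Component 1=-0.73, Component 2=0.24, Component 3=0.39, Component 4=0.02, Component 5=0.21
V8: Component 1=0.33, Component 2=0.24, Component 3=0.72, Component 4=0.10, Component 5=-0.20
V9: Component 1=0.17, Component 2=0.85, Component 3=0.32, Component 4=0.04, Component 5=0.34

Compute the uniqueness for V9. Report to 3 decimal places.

0.029

h² = 0.17² + 0.85² + 0.32² + 0.04² + 0.34² = 0.0289 + 0.7225 + 0.1024 + 0.0016 + 0.1156 = 0.9710
Uniqueness u² = 1 − h² = 1 − 0.9710 = 0.0290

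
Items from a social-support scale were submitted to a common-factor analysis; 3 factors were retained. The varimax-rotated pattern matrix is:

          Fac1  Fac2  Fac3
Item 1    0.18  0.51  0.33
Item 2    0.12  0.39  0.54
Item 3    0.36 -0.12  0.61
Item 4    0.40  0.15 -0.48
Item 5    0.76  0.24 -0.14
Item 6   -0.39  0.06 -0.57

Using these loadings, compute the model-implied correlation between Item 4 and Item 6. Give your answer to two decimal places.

0.13

r̂ = Σ λ_i·λ_j across factors = (0.40)(-0.39) + (0.15)(0.06) + (-0.48)(-0.57)
  = -0.1560 +0.0090 +0.2736 = 0.1266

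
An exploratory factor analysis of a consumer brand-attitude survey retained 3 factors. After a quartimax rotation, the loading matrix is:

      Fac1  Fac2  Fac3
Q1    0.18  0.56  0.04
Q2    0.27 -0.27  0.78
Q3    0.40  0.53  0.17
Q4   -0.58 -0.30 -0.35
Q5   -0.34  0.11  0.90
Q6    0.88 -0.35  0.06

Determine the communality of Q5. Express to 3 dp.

0.938

h² = (-0.34)² + 0.11² + 0.90² = 0.1156 + 0.0121 + 0.8100 = 0.9377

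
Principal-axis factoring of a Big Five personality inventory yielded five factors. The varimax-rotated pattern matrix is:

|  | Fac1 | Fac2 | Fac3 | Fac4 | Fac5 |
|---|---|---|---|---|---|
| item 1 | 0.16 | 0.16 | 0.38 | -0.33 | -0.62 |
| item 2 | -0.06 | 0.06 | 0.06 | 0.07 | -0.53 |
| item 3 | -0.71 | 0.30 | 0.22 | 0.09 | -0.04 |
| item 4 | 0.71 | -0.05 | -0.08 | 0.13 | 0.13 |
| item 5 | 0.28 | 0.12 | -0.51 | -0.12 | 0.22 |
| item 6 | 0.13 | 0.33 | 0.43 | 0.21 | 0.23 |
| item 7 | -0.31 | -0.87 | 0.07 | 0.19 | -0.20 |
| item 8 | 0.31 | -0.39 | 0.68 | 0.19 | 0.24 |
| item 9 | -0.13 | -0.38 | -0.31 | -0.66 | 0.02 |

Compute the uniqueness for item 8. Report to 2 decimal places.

0.20

h² = 0.31² + (-0.39)² + 0.68² + 0.19² + 0.24² = 0.0961 + 0.1521 + 0.4624 + 0.0361 + 0.0576 = 0.8043
Uniqueness u² = 1 − h² = 1 − 0.8043 = 0.1957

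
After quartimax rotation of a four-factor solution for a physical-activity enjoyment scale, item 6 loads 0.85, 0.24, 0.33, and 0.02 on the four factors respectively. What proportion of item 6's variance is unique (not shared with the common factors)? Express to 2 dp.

h² = 0.85² + 0.24² + 0.33² + 0.02² = 0.7225 + 0.0576 + 0.1089 + 0.0004 = 0.8894
Uniqueness u² = 1 − h² = 1 − 0.8894 = 0.1106

0.11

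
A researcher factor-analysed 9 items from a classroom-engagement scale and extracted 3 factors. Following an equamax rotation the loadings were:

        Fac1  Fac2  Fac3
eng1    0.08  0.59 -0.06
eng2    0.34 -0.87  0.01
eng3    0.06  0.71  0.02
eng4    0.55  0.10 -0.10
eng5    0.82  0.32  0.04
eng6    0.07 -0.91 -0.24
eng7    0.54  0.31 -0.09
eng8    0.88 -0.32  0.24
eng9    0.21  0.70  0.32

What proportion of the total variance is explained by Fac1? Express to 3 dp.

0.246

SS loadings for Fac1 = 0.08² + 0.34² + 0.06² + 0.55² + 0.82² + 0.07² + 0.54² + 0.88² + 0.21² = 2.2155
Proportion of variance = 2.2155 / 9 = 0.2462.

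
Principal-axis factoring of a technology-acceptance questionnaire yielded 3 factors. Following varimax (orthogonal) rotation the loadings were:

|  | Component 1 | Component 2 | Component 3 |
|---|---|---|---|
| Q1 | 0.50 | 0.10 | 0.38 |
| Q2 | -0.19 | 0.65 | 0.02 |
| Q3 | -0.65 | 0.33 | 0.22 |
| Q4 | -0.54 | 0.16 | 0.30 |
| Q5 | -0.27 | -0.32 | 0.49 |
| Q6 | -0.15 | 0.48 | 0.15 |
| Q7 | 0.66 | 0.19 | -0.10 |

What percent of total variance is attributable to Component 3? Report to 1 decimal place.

7.9%

SS loadings for Component 3 = 0.38² + 0.02² + 0.22² + 0.30² + 0.49² + 0.15² + (-0.10)² = 0.5558
With 7 standardized items, total variance = 7. Proportion = 0.5558/7 = 0.0794 → 7.94%.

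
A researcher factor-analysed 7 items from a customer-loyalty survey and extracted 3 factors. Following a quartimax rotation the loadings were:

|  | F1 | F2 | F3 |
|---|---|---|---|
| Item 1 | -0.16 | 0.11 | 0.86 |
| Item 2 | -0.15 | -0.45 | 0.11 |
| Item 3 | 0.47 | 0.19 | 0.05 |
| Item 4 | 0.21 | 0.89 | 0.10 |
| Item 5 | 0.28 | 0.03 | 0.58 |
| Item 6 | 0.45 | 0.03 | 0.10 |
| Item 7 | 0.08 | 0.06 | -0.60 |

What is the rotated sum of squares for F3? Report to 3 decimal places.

SS loadings for F3 = 0.86² + 0.11² + 0.05² + 0.10² + 0.58² + 0.10² + (-0.60)² = 0.7396 + 0.0121 + 0.0025 + 0.0100 + 0.3364 + 0.0100 + 0.3600 = 1.4706

1.471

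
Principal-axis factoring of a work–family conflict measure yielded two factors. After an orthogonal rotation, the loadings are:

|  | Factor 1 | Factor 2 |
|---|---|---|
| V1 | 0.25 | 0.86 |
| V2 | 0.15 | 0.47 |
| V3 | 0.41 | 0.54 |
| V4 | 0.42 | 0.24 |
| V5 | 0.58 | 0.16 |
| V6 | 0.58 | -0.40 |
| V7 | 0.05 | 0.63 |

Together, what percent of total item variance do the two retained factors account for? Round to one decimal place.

42.8%

Communalities: 0.8021, 0.2434, 0.4597, 0.2340, 0.3620, 0.4964, 0.3994; Σh² = 2.9970.
Total variance with 7 standardized items is 7, so the solution explains 2.9970/7 = 0.4281 = 42.81%.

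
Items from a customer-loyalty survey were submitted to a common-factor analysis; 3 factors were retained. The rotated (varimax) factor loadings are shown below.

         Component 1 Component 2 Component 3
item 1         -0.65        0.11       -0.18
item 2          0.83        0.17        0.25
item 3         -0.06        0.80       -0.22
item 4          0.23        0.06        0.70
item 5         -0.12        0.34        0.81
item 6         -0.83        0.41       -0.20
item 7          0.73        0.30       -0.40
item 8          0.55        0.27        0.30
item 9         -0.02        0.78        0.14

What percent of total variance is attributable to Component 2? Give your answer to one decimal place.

SS loadings for Component 2 = 0.11² + 0.17² + 0.80² + 0.06² + 0.34² + 0.41² + 0.30² + 0.27² + 0.78² = 1.7396
With 9 standardized items, total variance = 9. Proportion = 1.7396/9 = 0.1933 → 19.33%.

19.3%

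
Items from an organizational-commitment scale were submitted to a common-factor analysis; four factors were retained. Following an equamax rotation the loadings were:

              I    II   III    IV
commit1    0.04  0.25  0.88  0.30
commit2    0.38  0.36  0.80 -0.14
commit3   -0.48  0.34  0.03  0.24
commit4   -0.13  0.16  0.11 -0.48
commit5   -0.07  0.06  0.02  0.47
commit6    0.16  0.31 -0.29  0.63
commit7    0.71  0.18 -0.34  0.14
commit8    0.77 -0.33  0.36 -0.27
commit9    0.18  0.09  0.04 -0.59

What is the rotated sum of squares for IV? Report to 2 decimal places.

1.46

SS loadings for IV = 0.30² + (-0.14)² + 0.24² + (-0.48)² + 0.47² + 0.63² + 0.14² + (-0.27)² + (-0.59)² = 0.0900 + 0.0196 + 0.0576 + 0.2304 + 0.2209 + 0.3969 + 0.0196 + 0.0729 + 0.3481 = 1.4560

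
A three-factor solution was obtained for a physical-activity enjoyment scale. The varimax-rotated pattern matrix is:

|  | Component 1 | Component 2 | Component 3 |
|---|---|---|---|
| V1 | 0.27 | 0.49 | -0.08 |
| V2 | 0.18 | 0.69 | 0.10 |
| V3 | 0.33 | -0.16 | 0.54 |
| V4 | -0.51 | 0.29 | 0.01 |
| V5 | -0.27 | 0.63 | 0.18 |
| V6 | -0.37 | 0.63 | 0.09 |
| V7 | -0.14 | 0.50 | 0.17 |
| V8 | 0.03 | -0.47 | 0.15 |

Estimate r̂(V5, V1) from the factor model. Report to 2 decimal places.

0.22

r̂ = Σ λ_i·λ_j across factors = (-0.27)(0.27) + (0.63)(0.49) + (0.18)(-0.08)
  = -0.0729 +0.3087 -0.0144 = 0.2214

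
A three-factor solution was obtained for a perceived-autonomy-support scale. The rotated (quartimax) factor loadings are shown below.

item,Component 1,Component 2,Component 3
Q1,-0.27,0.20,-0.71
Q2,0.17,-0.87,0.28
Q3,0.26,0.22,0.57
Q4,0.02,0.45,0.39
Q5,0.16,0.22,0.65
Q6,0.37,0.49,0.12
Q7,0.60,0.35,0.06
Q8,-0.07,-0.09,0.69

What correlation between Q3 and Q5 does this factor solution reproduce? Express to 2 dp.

r̂ = Σ λ_i·λ_j across factors = (0.26)(0.16) + (0.22)(0.22) + (0.57)(0.65)
  = +0.0416 +0.0484 +0.3705 = 0.4605

0.46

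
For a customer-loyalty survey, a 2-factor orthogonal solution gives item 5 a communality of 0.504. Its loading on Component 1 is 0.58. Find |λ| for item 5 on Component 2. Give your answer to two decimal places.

0.41

Under orthogonal rotation h² = Σλ², so λ_Component 2² = h² − (0.3364) = 0.504 − 0.3364 = 0.1676.
|λ| = √0.1676 = 0.4094.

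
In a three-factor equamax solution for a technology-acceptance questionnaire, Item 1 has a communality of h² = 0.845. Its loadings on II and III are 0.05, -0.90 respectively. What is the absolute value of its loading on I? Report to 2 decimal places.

0.18

Under orthogonal rotation h² = Σλ², so λ_I² = h² − (0.8125) = 0.845 − 0.8125 = 0.0325.
|λ| = √0.0325 = 0.1803.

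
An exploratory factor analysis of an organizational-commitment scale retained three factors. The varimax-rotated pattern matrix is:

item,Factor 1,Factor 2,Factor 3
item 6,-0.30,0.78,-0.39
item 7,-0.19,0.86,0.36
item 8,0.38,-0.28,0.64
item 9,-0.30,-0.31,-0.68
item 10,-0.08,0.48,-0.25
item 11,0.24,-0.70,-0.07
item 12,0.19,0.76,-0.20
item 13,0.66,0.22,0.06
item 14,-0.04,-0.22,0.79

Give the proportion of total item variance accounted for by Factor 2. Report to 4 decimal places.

0.3241

SS loadings for Factor 2 = 0.78² + 0.86² + (-0.28)² + (-0.31)² + 0.48² + (-0.70)² + 0.76² + 0.22² + (-0.22)² = 2.9173
Proportion of variance = 2.9173 / 9 = 0.3241.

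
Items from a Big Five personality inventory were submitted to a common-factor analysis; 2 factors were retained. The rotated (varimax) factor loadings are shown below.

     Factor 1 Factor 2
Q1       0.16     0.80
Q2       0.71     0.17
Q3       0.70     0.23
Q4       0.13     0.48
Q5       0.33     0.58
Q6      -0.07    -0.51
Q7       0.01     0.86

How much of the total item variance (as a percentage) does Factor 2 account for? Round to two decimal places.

32.69%

SS loadings for Factor 2 = 0.80² + 0.17² + 0.23² + 0.48² + 0.58² + (-0.51)² + 0.86² = 2.2883
With 7 standardized items, total variance = 7. Proportion = 2.2883/7 = 0.3269 → 32.69%.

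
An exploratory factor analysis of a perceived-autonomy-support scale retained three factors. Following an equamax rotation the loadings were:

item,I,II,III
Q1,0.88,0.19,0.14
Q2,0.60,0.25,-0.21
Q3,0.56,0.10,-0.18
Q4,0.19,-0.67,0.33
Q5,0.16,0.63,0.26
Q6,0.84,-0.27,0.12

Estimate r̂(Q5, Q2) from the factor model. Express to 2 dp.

r̂ = Σ λ_i·λ_j across factors = (0.16)(0.60) + (0.63)(0.25) + (0.26)(-0.21)
  = +0.0960 +0.1575 -0.0546 = 0.1989

0.20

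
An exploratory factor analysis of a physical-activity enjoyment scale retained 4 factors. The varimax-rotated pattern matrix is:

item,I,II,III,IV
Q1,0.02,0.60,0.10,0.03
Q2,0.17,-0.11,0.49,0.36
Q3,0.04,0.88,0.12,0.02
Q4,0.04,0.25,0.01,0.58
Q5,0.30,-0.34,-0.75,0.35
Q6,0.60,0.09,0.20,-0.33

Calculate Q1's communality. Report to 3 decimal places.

h² = 0.02² + 0.60² + 0.10² + 0.03² = 0.0004 + 0.3600 + 0.0100 + 0.0009 = 0.3713

0.371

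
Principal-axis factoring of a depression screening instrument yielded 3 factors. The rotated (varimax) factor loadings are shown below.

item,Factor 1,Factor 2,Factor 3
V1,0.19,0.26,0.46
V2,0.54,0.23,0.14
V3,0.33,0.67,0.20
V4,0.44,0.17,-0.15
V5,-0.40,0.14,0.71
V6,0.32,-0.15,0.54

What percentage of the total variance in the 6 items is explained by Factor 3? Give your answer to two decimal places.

18.16%

SS loadings for Factor 3 = 0.46² + 0.14² + 0.20² + (-0.15)² + 0.71² + 0.54² = 1.0894
With 6 standardized items, total variance = 6. Proportion = 1.0894/6 = 0.1816 → 18.16%.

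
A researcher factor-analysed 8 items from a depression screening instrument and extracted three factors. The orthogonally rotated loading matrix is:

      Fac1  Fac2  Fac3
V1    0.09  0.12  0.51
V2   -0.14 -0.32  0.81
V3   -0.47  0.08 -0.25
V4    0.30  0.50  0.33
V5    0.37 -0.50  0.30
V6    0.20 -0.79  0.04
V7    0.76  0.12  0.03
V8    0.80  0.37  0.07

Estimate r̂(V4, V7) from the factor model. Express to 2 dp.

r̂ = Σ λ_i·λ_j across factors = (0.30)(0.76) + (0.50)(0.12) + (0.33)(0.03)
  = +0.2280 +0.0600 +0.0099 = 0.2979

0.30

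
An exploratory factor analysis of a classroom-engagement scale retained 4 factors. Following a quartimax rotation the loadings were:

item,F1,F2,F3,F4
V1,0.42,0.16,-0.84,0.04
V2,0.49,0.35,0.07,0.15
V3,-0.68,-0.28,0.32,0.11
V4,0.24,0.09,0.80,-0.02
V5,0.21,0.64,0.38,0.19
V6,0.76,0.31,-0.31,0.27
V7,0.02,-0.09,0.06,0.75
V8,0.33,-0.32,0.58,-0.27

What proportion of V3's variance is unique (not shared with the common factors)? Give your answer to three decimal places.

h² = (-0.68)² + (-0.28)² + 0.32² + 0.11² = 0.4624 + 0.0784 + 0.1024 + 0.0121 = 0.6553
Uniqueness u² = 1 − h² = 1 − 0.6553 = 0.3447

0.345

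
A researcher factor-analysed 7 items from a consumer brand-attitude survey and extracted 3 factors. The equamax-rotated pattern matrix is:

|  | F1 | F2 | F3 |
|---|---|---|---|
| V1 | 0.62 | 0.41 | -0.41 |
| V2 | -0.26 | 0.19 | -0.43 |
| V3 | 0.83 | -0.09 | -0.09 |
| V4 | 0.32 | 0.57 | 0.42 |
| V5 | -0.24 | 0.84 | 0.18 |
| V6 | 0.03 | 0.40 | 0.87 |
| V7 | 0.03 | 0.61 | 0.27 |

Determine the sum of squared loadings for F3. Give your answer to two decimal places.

1.40

SS loadings for F3 = (-0.41)² + (-0.43)² + (-0.09)² + 0.42² + 0.18² + 0.87² + 0.27² = 0.1681 + 0.1849 + 0.0081 + 0.1764 + 0.0324 + 0.7569 + 0.0729 = 1.3997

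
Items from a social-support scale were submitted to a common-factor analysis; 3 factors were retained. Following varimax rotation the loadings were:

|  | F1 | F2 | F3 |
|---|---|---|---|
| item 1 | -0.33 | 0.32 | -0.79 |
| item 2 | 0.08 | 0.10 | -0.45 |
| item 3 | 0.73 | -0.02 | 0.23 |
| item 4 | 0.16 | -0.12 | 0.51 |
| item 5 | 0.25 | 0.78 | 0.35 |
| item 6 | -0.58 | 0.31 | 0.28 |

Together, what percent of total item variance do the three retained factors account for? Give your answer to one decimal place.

54.1%

SS loadings by factor: 1.0727, 0.8317, 1.3405; total = 3.2449.
Total variance with 6 standardized items is 6, so the solution explains 3.2449/6 = 0.5408 = 54.08%.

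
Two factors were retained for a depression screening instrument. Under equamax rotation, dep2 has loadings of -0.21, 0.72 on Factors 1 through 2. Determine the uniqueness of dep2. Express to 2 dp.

h² = (-0.21)² + 0.72² = 0.0441 + 0.5184 = 0.5625
Uniqueness u² = 1 − h² = 1 − 0.5625 = 0.4375

0.44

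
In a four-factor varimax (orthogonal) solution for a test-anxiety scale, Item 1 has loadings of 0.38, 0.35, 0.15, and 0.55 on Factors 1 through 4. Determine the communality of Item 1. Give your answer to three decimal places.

h² = 0.38² + 0.35² + 0.15² + 0.55² = 0.1444 + 0.1225 + 0.0225 + 0.3025 = 0.5919

0.592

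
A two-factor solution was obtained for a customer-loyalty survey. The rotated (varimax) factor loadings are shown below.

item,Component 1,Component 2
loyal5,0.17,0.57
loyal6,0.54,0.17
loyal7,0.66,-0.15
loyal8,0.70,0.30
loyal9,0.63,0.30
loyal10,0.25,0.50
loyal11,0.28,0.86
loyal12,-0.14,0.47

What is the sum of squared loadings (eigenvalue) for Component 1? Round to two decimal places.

SS loadings for Component 1 = 0.17² + 0.54² + 0.66² + 0.70² + 0.63² + 0.25² + 0.28² + (-0.14)² = 0.0289 + 0.2916 + 0.4356 + 0.4900 + 0.3969 + 0.0625 + 0.0784 + 0.0196 = 1.8035

1.80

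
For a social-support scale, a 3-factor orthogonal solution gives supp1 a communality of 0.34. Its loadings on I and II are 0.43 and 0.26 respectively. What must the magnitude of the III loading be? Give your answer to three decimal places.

0.296

Under orthogonal rotation h² = Σλ², so λ_III² = h² − (0.2525) = 0.34 − 0.2525 = 0.0875.
|λ| = √0.0875 = 0.2958.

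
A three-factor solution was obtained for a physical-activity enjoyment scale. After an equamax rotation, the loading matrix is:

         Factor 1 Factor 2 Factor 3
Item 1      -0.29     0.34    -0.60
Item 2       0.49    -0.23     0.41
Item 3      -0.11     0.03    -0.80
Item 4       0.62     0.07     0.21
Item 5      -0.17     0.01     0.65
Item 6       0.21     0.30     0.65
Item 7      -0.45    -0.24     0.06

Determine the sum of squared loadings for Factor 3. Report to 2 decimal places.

SS loadings for Factor 3 = (-0.60)² + 0.41² + (-0.80)² + 0.21² + 0.65² + 0.65² + 0.06² = 0.3600 + 0.1681 + 0.6400 + 0.0441 + 0.4225 + 0.4225 + 0.0036 = 2.0608

2.06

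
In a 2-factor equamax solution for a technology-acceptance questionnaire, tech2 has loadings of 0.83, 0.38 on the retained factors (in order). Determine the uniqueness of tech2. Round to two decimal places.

h² = 0.83² + 0.38² = 0.6889 + 0.1444 = 0.8333
Uniqueness u² = 1 − h² = 1 − 0.8333 = 0.1667

0.17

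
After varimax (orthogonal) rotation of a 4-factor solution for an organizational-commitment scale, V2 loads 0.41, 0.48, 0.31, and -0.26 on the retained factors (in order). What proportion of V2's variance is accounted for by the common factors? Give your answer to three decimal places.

0.562

h² = 0.41² + 0.48² + 0.31² + (-0.26)² = 0.1681 + 0.2304 + 0.0961 + 0.0676 = 0.5622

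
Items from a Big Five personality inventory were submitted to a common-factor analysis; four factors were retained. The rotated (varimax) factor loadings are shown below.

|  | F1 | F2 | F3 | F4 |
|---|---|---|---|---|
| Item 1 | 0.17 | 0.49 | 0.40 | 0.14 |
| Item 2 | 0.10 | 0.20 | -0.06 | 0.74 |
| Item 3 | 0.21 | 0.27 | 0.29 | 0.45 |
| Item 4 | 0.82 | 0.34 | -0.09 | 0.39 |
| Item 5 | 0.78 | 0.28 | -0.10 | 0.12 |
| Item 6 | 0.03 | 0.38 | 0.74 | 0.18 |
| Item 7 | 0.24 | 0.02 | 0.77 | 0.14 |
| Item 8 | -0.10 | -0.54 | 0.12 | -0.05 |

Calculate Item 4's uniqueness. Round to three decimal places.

h² = 0.82² + 0.34² + (-0.09)² + 0.39² = 0.6724 + 0.1156 + 0.0081 + 0.1521 = 0.9482
Uniqueness u² = 1 − h² = 1 − 0.9482 = 0.0518

0.052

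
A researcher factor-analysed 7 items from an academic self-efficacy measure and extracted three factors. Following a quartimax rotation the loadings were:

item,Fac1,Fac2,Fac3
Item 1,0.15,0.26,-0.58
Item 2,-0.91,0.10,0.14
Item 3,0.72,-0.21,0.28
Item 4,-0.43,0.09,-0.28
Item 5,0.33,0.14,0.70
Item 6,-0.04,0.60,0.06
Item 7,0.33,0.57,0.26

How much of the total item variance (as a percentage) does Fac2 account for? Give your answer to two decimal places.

11.92%

SS loadings for Fac2 = 0.26² + 0.10² + (-0.21)² + 0.09² + 0.14² + 0.60² + 0.57² = 0.8343
With 7 standardized items, total variance = 7. Proportion = 0.8343/7 = 0.1192 → 11.92%.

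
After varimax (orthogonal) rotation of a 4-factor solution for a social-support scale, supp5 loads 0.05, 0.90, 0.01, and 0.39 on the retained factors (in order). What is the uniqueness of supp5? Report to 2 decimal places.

0.04

h² = 0.05² + 0.90² + 0.01² + 0.39² = 0.0025 + 0.8100 + 0.0001 + 0.1521 = 0.9647
Uniqueness u² = 1 − h² = 1 − 0.9647 = 0.0353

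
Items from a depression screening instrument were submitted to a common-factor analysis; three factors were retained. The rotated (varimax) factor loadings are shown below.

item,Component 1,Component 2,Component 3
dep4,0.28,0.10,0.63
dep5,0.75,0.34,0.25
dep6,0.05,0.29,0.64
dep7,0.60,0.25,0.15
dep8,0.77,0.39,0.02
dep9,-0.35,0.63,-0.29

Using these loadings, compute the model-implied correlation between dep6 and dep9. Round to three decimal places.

-0.020

r̂ = Σ λ_i·λ_j across factors = (0.05)(-0.35) + (0.29)(0.63) + (0.64)(-0.29)
  = -0.0175 +0.1827 -0.1856 = -0.0204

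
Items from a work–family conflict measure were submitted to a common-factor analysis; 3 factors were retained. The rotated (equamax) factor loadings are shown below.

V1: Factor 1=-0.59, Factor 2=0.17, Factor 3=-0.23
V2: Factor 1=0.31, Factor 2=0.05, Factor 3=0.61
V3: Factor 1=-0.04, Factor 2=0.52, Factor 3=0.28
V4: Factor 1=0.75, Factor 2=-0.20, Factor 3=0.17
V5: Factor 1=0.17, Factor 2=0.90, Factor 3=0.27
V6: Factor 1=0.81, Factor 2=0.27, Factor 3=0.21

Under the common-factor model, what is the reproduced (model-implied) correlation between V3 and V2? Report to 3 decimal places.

0.184

r̂ = Σ λ_i·λ_j across factors = (-0.04)(0.31) + (0.52)(0.05) + (0.28)(0.61)
  = -0.0124 +0.0260 +0.1708 = 0.1844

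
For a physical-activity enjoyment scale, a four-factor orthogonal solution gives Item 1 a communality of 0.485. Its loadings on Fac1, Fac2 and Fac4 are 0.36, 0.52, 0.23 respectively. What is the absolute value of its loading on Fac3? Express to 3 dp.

Under orthogonal rotation h² = Σλ², so λ_Fac3² = h² − (0.4529) = 0.485 − 0.4529 = 0.0321.
|λ| = √0.0321 = 0.1792.

0.179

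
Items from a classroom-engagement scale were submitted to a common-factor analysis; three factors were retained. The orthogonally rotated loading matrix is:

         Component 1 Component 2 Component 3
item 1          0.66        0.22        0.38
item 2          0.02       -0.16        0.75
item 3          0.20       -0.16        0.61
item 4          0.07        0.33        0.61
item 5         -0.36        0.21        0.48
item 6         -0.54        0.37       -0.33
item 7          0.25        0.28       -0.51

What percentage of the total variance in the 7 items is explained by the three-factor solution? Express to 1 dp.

49.8%

Communalities: 0.6284, 0.5885, 0.4377, 0.4859, 0.4041, 0.5374, 0.4010; Σh² = 3.4830.
Total variance with 7 standardized items is 7, so the solution explains 3.4830/7 = 0.4976 = 49.76%.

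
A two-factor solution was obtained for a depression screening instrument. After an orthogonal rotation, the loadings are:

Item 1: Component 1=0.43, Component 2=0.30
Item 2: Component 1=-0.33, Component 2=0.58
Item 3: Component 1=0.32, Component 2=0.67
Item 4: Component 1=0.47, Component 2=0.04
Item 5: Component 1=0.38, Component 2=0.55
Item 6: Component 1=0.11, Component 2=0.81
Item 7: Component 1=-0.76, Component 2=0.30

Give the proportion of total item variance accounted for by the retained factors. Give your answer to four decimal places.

SS loadings by factor: 1.3512, 1.9255; total = 3.2767.
Total variance with 7 standardized items is 7, so the solution explains 3.2767/7 = 0.4681.

0.4681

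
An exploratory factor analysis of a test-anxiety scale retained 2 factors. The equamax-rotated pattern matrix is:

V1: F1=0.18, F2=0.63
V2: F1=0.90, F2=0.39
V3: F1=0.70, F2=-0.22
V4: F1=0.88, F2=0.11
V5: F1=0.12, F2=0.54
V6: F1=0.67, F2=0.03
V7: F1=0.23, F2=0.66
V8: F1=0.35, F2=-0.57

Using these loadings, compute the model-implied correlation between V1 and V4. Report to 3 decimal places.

r̂ = Σ λ_i·λ_j across factors = (0.18)(0.88) + (0.63)(0.11)
  = +0.1584 +0.0693 = 0.2277

0.228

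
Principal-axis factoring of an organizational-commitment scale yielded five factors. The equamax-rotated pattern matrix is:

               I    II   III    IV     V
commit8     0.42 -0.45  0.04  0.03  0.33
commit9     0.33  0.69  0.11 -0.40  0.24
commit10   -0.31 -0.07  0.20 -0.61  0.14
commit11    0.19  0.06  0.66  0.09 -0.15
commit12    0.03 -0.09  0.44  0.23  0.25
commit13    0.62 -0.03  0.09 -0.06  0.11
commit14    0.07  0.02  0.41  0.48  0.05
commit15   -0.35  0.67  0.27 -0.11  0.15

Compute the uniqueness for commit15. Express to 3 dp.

0.321

h² = (-0.35)² + 0.67² + 0.27² + (-0.11)² + 0.15² = 0.1225 + 0.4489 + 0.0729 + 0.0121 + 0.0225 = 0.6789
Uniqueness u² = 1 − h² = 1 − 0.6789 = 0.3211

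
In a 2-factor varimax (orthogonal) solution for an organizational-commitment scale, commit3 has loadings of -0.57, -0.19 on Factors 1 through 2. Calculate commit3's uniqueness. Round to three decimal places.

0.639

h² = (-0.57)² + (-0.19)² = 0.3249 + 0.0361 = 0.3610
Uniqueness u² = 1 − h² = 1 − 0.3610 = 0.6390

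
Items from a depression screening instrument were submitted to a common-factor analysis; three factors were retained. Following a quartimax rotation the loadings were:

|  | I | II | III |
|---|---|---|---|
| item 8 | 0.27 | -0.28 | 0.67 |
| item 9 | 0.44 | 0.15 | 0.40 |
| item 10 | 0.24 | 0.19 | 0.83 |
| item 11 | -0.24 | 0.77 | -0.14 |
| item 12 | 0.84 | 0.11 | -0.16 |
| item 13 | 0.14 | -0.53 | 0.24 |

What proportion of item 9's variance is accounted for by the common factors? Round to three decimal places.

h² = 0.44² + 0.15² + 0.40² = 0.1936 + 0.0225 + 0.1600 = 0.3761

0.376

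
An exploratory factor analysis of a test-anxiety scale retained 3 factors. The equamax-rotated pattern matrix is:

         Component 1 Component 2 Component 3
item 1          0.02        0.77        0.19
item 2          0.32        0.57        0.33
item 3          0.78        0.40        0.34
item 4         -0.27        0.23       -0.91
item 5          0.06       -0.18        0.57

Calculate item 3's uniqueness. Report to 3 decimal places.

h² = 0.78² + 0.40² + 0.34² = 0.6084 + 0.1600 + 0.1156 = 0.8840
Uniqueness u² = 1 − h² = 1 − 0.8840 = 0.1160

0.116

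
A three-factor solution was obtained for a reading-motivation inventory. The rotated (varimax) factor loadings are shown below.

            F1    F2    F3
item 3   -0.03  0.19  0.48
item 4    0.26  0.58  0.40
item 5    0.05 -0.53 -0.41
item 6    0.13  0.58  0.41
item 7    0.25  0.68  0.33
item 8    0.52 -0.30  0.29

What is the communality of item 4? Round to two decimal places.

h² = 0.26² + 0.58² + 0.40² = 0.0676 + 0.3364 + 0.1600 = 0.5640

0.56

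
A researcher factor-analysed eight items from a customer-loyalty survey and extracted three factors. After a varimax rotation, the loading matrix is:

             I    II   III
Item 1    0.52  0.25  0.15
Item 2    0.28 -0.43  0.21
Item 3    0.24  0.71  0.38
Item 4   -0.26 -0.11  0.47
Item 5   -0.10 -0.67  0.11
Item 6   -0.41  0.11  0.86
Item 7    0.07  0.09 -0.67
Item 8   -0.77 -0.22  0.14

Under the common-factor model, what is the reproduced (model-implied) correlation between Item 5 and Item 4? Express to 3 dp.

0.151

r̂ = Σ λ_i·λ_j across factors = (-0.10)(-0.26) + (-0.67)(-0.11) + (0.11)(0.47)
  = +0.0260 +0.0737 +0.0517 = 0.1514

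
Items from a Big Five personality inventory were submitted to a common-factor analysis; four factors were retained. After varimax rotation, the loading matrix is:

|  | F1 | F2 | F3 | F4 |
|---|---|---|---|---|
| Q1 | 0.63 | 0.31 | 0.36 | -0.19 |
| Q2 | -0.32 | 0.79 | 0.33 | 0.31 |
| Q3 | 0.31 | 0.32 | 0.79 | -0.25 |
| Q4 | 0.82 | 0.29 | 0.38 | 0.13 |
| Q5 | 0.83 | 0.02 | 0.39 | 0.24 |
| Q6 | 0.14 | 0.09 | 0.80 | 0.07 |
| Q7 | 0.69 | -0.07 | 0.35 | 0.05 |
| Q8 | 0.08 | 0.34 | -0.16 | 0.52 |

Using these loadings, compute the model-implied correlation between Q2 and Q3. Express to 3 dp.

r̂ = Σ λ_i·λ_j across factors = (-0.32)(0.31) + (0.79)(0.32) + (0.33)(0.79) + (0.31)(-0.25)
  = -0.0992 +0.2528 +0.2607 -0.0775 = 0.3368

0.337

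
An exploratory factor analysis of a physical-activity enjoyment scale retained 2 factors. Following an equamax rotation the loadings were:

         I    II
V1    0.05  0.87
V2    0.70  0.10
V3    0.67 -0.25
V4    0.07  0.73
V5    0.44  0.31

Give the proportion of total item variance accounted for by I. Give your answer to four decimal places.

SS loadings for I = 0.05² + 0.70² + 0.67² + 0.07² + 0.44² = 1.1399
Proportion of variance = 1.1399 / 5 = 0.2280.

0.2280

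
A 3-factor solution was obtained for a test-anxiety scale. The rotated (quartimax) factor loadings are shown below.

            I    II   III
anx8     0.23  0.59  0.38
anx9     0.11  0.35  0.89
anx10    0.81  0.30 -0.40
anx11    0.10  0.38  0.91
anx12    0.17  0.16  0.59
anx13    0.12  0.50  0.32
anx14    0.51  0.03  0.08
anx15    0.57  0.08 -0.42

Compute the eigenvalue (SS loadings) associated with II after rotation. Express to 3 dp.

SS loadings for II = 0.59² + 0.35² + 0.30² + 0.38² + 0.16² + 0.50² + 0.03² + 0.08² = 0.3481 + 0.1225 + 0.0900 + 0.1444 + 0.0256 + 0.2500 + 0.0009 + 0.0064 = 0.9879

0.988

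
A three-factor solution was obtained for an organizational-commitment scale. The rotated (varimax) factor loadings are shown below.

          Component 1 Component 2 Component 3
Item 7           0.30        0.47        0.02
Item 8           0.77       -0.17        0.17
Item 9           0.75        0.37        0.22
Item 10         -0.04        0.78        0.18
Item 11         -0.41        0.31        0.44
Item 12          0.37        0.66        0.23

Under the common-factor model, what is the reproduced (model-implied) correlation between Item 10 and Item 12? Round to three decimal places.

0.541

r̂ = Σ λ_i·λ_j across factors = (-0.04)(0.37) + (0.78)(0.66) + (0.18)(0.23)
  = -0.0148 +0.5148 +0.0414 = 0.5414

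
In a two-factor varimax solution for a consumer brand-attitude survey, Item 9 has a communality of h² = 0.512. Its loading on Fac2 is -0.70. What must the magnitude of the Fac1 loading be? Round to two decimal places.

0.15

Under orthogonal rotation h² = Σλ², so λ_Fac1² = h² − (0.4900) = 0.512 − 0.4900 = 0.0220.
|λ| = √0.0220 = 0.1483.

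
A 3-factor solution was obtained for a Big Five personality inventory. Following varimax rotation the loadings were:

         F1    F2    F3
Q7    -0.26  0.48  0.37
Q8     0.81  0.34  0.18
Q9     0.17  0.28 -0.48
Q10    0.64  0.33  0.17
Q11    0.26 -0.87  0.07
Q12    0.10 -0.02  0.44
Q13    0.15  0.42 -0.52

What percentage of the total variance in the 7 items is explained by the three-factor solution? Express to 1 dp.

Communalities: 0.4349, 0.8041, 0.3377, 0.5474, 0.8294, 0.2040, 0.4693; Σh² = 3.6268.
Total variance with 7 standardized items is 7, so the solution explains 3.6268/7 = 0.5181 = 51.81%.

51.8%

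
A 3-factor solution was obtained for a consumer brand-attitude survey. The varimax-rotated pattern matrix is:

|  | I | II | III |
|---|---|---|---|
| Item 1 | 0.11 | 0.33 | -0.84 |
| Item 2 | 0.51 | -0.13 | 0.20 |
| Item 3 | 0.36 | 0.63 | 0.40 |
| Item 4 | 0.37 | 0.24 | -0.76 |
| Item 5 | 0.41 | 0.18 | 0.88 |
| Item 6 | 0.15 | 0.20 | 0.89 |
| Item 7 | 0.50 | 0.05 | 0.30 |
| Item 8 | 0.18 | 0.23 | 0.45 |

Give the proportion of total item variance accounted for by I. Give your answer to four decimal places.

0.1265

SS loadings for I = 0.11² + 0.51² + 0.36² + 0.37² + 0.41² + 0.15² + 0.50² + 0.18² = 1.0117
Proportion of variance = 1.0117 / 8 = 0.1265.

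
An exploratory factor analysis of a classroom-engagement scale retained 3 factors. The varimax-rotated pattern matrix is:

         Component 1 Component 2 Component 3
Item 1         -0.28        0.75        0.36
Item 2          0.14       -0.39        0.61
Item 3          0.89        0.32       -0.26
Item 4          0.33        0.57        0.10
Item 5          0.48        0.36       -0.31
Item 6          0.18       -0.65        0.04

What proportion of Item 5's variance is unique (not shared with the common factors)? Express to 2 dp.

h² = 0.48² + 0.36² + (-0.31)² = 0.2304 + 0.1296 + 0.0961 = 0.4561
Uniqueness u² = 1 − h² = 1 − 0.4561 = 0.5439

0.54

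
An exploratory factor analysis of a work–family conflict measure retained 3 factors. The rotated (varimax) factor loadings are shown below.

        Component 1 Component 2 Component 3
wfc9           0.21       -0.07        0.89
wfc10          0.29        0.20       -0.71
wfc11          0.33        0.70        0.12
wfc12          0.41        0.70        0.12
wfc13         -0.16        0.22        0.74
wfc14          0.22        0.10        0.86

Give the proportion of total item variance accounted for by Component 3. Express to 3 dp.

0.435

SS loadings for Component 3 = 0.89² + (-0.71)² + 0.12² + 0.12² + 0.74² + 0.86² = 2.6122
Proportion of variance = 2.6122 / 6 = 0.4354.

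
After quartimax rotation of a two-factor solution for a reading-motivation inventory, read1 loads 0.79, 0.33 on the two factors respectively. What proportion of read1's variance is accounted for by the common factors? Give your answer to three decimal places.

h² = 0.79² + 0.33² = 0.6241 + 0.1089 = 0.7330

0.733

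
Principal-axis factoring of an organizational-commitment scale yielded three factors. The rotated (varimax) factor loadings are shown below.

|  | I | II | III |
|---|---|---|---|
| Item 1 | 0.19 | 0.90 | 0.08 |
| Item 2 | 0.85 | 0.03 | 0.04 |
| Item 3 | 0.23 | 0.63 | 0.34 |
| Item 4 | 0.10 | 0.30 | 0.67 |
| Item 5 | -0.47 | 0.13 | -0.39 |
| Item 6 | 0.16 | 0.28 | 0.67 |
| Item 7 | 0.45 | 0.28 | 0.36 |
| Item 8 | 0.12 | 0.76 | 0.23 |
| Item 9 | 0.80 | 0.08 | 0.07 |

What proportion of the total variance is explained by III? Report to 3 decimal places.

SS loadings for III = 0.08² + 0.04² + 0.34² + 0.67² + (-0.39)² + 0.67² + 0.36² + 0.23² + 0.07² = 1.3609
Proportion of variance = 1.3609 / 9 = 0.1512.

0.151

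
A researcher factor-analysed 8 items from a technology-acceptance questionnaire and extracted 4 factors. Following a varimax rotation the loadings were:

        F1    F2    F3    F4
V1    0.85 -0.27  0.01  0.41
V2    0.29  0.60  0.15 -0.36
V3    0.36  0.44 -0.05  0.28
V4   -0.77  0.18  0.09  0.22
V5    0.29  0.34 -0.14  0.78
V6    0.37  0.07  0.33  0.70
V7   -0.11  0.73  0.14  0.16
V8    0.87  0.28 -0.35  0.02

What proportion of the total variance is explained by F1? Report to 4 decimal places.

0.3149

SS loadings for F1 = 0.85² + 0.29² + 0.36² + (-0.77)² + 0.29² + 0.37² + (-0.11)² + 0.87² = 2.5191
Proportion of variance = 2.5191 / 8 = 0.3149.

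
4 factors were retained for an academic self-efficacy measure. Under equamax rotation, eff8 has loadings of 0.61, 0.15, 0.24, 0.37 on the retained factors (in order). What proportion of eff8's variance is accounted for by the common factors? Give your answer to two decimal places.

0.59

h² = 0.61² + 0.15² + 0.24² + 0.37² = 0.3721 + 0.0225 + 0.0576 + 0.1369 = 0.5891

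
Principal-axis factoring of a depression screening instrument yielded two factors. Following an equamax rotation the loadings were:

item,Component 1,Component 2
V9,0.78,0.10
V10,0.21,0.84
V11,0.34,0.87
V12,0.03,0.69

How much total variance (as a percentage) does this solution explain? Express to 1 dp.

SS loadings by factor: 0.7690, 1.9486; total = 2.7176.
Total variance with 4 standardized items is 4, so the solution explains 2.7176/4 = 0.6794 = 67.94%.

67.9%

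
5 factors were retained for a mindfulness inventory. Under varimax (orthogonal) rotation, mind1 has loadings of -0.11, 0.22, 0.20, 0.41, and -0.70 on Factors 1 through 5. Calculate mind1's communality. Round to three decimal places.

h² = (-0.11)² + 0.22² + 0.20² + 0.41² + (-0.70)² = 0.0121 + 0.0484 + 0.0400 + 0.1681 + 0.4900 = 0.7586

0.759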